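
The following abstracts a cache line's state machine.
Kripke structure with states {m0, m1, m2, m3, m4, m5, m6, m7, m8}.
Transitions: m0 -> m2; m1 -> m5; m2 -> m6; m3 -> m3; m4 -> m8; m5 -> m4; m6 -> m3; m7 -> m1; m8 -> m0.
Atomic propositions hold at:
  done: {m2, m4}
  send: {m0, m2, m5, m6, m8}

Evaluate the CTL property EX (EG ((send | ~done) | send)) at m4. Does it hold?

Sat(~done) = {m0, m1, m3, m5, m6, m7, m8}
Sat(send | ~done) = {m0, m1, m2, m3, m5, m6, m7, m8}
Sat((send | ~done) | send) = {m0, m1, m2, m3, m5, m6, m7, m8}
EG ((send | ~done) | send): greatest fixpoint, start Z0 = {m0, m1, m2, m3, m5, m6, m7, m8}, keep only states in Sat with some successor in Z. Z1 = {m0, m1, m2, m3, m6, m7, m8}; Z2 = {m0, m2, m3, m6, m7, m8}; Z3 = {m0, m2, m3, m6, m8}; fixed.
Sat(EG ((send | ~done) | send)) = {m0, m2, m3, m6, m8}
Sat(EX (EG ((send | ~done) | send))) = {s : some successor in {m0, m2, m3, m6, m8}} = {m0, m2, m3, m4, m6, m8}
m4 ∈ Sat(EX (EG ((send | ~done) | send))) = {m0, m2, m3, m4, m6, m8}, so the formula holds at m4.

Yes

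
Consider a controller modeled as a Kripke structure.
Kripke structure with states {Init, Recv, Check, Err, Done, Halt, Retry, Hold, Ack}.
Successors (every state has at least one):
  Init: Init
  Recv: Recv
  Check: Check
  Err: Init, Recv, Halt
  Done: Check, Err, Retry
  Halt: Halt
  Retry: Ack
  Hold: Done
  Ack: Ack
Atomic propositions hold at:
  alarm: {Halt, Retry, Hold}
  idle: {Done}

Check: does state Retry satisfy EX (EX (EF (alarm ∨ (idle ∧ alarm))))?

Sat(idle ∧ alarm) = ∅
Sat(alarm ∨ (idle ∧ alarm)) = {Halt, Retry, Hold}
EF (alarm ∨ (idle ∧ alarm)): least fixpoint, start Z0 = {Halt, Retry, Hold}, add states with some successor in Z. Z1 = {Err, Done, Halt, Retry, Hold}; fixed.
Sat(EF (alarm ∨ (idle ∧ alarm))) = {Err, Done, Halt, Retry, Hold}
Sat(EX (EF (alarm ∨ (idle ∧ alarm)))) = {s : some successor in {Err, Done, Halt, Retry, Hold}} = {Err, Done, Halt, Hold}
Sat(EX (EX (EF (alarm ∨ (idle ∧ alarm))))) = {s : some successor in {Err, Done, Halt, Hold}} = {Err, Done, Halt, Hold}
Retry ∉ Sat(EX (EX (EF (alarm ∨ (idle ∧ alarm))))) = {Err, Done, Halt, Hold}, so the formula does not hold at Retry.

No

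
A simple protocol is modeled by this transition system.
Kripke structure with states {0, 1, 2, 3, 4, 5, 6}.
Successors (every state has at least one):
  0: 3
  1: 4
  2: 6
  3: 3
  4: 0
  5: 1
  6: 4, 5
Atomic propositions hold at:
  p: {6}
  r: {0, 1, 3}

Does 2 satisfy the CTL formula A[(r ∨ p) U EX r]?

No

Sat(r ∨ p) = {0, 1, 3, 6}
Sat(EX r) = {s : some successor in {0, 1, 3}} = {0, 3, 4, 5}
A[(r ∨ p) U EX r]: least fixpoint, start Z0 = Sat(EX r) = {0, 3, 4, 5}, add states in Sat(r ∨ p) with every successor in Z. Z1 = {0, 1, 3, 4, 5, 6}; fixed.
Sat(A[(r ∨ p) U EX r]) = {0, 1, 3, 4, 5, 6}
2 ∉ Sat(A[(r ∨ p) U EX r]) = {0, 1, 3, 4, 5, 6}, so the formula does not hold at 2.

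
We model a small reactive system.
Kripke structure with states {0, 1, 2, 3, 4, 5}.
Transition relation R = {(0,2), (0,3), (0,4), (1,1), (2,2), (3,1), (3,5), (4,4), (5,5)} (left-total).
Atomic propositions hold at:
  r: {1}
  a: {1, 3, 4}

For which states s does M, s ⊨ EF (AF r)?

{0, 1, 3}

AF r: least fixpoint, start Z0 = {1}, add states with every successor in Z. Already a fixed point.
Sat(AF r) = {1}
EF (AF r): least fixpoint, start Z0 = {1}, add states with some successor in Z. Z1 = {1, 3}; Z2 = {0, 1, 3}; fixed.
Sat(EF (AF r)) = {0, 1, 3}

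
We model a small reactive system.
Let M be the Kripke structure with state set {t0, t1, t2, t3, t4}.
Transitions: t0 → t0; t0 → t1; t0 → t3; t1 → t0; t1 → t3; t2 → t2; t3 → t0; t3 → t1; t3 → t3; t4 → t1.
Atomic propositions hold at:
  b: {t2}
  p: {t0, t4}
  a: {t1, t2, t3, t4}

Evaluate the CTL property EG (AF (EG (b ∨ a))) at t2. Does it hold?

Sat(b ∨ a) = {t1, t2, t3, t4}
EG (b ∨ a): greatest fixpoint, start Z0 = {t1, t2, t3, t4}, keep only states in Sat with some successor in Z. Already a fixed point.
Sat(EG (b ∨ a)) = {t1, t2, t3, t4}
AF (EG (b ∨ a)): least fixpoint, start Z0 = {t1, t2, t3, t4}, add states with every successor in Z. Already a fixed point.
Sat(AF (EG (b ∨ a))) = {t1, t2, t3, t4}
EG (AF (EG (b ∨ a))): greatest fixpoint, start Z0 = {t1, t2, t3, t4}, keep only states in Sat with some successor in Z. Already a fixed point.
Sat(EG (AF (EG (b ∨ a)))) = {t1, t2, t3, t4}
t2 ∈ Sat(EG (AF (EG (b ∨ a)))) = {t1, t2, t3, t4}, so the formula holds at t2.

Yes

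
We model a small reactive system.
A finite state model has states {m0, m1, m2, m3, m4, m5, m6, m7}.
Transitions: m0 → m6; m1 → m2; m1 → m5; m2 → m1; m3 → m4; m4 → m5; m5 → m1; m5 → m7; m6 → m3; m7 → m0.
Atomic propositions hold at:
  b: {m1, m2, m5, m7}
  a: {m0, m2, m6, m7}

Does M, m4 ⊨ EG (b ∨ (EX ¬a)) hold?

Sat(¬a) = {m1, m3, m4, m5}
Sat(EX ¬a) = {s : some successor in {m1, m3, m4, m5}} = {m1, m2, m3, m4, m5, m6}
Sat(b ∨ (EX ¬a)) = {m1, m2, m3, m4, m5, m6, m7}
EG (b ∨ (EX ¬a)): greatest fixpoint, start Z0 = {m1, m2, m3, m4, m5, m6, m7}, keep only states in Sat with some successor in Z. Z1 = {m1, m2, m3, m4, m5, m6}; fixed.
Sat(EG (b ∨ (EX ¬a))) = {m1, m2, m3, m4, m5, m6}
m4 ∈ Sat(EG (b ∨ (EX ¬a))) = {m1, m2, m3, m4, m5, m6}, so the formula holds at m4.

Yes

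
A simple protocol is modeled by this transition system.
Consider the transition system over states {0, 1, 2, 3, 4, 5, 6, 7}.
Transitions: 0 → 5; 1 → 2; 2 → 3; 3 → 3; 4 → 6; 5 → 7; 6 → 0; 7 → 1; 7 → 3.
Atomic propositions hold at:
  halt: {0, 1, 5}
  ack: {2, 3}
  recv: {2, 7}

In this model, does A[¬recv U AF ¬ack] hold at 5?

Yes

Sat(¬recv) = {0, 1, 3, 4, 5, 6}
Sat(¬ack) = {0, 1, 4, 5, 6, 7}
AF ¬ack: least fixpoint, start Z0 = {0, 1, 4, 5, 6, 7}, add states with every successor in Z. Already a fixed point.
Sat(AF ¬ack) = {0, 1, 4, 5, 6, 7}
A[¬recv U AF ¬ack]: least fixpoint, start Z0 = Sat(AF ¬ack) = {0, 1, 4, 5, 6, 7}, add states in Sat(¬recv) with every successor in Z. Already a fixed point.
Sat(A[¬recv U AF ¬ack]) = {0, 1, 4, 5, 6, 7}
5 ∈ Sat(A[¬recv U AF ¬ack]) = {0, 1, 4, 5, 6, 7}, so the formula holds at 5.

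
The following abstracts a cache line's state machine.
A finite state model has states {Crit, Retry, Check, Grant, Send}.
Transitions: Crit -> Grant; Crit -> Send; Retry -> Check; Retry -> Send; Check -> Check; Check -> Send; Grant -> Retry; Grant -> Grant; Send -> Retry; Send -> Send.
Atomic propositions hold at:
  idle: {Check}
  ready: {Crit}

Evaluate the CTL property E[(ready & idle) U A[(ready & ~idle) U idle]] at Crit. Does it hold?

Sat(ready & idle) = ∅
Sat(~idle) = {Crit, Retry, Grant, Send}
Sat(ready & ~idle) = {Crit}
A[(ready & ~idle) U idle]: least fixpoint, start Z0 = Sat(idle) = {Check}, add states in Sat(ready & ~idle) with every successor in Z. Already a fixed point.
Sat(A[(ready & ~idle) U idle]) = {Check}
E[(ready & idle) U A[(ready & ~idle) U idle]]: least fixpoint, start Z0 = Sat(A[(ready & ~idle) U idle]) = {Check}, add states in Sat(ready & idle) with some successor in Z. Already a fixed point.
Sat(E[(ready & idle) U A[(ready & ~idle) U idle]]) = {Check}
Crit ∉ Sat(E[(ready & idle) U A[(ready & ~idle) U idle]]) = {Check}, so the formula does not hold at Crit.

No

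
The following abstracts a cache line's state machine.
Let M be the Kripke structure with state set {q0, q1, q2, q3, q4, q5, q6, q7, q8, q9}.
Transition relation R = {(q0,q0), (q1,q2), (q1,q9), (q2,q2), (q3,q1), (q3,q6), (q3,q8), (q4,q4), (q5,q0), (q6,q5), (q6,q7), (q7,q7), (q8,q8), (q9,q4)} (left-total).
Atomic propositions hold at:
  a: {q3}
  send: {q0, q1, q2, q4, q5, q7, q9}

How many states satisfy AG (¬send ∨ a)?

1

Sat(¬send) = {q3, q6, q8}
Sat(¬send ∨ a) = {q3, q6, q8}
AG (¬send ∨ a): greatest fixpoint, start Z0 = {q3, q6, q8}, keep only states in Sat with every successor in Z. Z1 = {q8}; fixed.
Sat(AG (¬send ∨ a)) = {q8}
|Sat(AG (¬send ∨ a))| = |{q8}| = 1.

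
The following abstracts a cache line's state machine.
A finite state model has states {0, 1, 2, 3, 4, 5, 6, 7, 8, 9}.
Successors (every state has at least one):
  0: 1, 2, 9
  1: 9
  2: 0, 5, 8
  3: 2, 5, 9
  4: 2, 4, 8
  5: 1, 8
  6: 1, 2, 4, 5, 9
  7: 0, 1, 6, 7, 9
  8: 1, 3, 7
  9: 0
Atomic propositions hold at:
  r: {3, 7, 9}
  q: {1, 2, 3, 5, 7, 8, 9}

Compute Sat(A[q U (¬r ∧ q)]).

{1, 2, 5, 8}

Sat(¬r) = {0, 1, 2, 4, 5, 6, 8}
Sat(¬r ∧ q) = {1, 2, 5, 8}
A[q U (¬r ∧ q)]: least fixpoint, start Z0 = Sat((¬r ∧ q)) = {1, 2, 5, 8}, add states in Sat(q) with every successor in Z. Already a fixed point.
Sat(A[q U (¬r ∧ q)]) = {1, 2, 5, 8}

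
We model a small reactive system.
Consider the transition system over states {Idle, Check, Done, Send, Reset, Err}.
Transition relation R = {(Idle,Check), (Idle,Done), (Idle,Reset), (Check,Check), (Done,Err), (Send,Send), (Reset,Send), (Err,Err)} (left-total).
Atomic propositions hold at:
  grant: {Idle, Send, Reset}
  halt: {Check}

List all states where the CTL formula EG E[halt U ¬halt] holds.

Sat(¬halt) = {Idle, Done, Send, Reset, Err}
E[halt U ¬halt]: least fixpoint, start Z0 = Sat(¬halt) = {Idle, Done, Send, Reset, Err}, add states in Sat(halt) with some successor in Z. Already a fixed point.
Sat(E[halt U ¬halt]) = {Idle, Done, Send, Reset, Err}
EG E[halt U ¬halt]: greatest fixpoint, start Z0 = {Idle, Done, Send, Reset, Err}, keep only states in Sat with some successor in Z. Already a fixed point.
Sat(EG E[halt U ¬halt]) = {Idle, Done, Send, Reset, Err}

{Idle, Done, Send, Reset, Err}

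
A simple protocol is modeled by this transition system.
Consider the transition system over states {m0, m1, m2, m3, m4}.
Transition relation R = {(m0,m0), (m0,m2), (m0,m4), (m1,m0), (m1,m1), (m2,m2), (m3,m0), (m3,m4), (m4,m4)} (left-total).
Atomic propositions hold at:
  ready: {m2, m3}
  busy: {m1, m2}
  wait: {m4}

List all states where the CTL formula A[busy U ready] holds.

{m2, m3}

A[busy U ready]: least fixpoint, start Z0 = Sat(ready) = {m2, m3}, add states in Sat(busy) with every successor in Z. Already a fixed point.
Sat(A[busy U ready]) = {m2, m3}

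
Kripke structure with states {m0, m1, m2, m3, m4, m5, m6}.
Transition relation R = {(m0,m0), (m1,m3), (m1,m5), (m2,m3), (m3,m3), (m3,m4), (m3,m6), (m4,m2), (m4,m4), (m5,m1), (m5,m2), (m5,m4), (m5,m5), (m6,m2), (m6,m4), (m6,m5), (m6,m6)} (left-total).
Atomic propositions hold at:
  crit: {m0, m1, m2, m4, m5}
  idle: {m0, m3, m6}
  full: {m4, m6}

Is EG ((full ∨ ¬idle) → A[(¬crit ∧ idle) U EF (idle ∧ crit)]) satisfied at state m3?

Sat(¬idle) = {m1, m2, m4, m5}
Sat(full ∨ ¬idle) = {m1, m2, m4, m5, m6}
Sat(¬crit) = {m3, m6}
Sat(¬crit ∧ idle) = {m3, m6}
Sat(idle ∧ crit) = {m0}
EF (idle ∧ crit): least fixpoint, start Z0 = {m0}, add states with some successor in Z. Already a fixed point.
Sat(EF (idle ∧ crit)) = {m0}
A[(¬crit ∧ idle) U EF (idle ∧ crit)]: least fixpoint, start Z0 = Sat(EF (idle ∧ crit)) = {m0}, add states in Sat(¬crit ∧ idle) with every successor in Z. Already a fixed point.
Sat(A[(¬crit ∧ idle) U EF (idle ∧ crit)]) = {m0}
Sat((full ∨ ¬idle) → A[(¬crit ∧ idle) U EF (idle ∧ crit)]) = {m0, m3}
EG ((full ∨ ¬idle) → A[(¬crit ∧ idle) U EF (idle ∧ crit)]): greatest fixpoint, start Z0 = {m0, m3}, keep only states in Sat with some successor in Z. Already a fixed point.
Sat(EG ((full ∨ ¬idle) → A[(¬crit ∧ idle) U EF (idle ∧ crit)])) = {m0, m3}
m3 ∈ Sat(EG ((full ∨ ¬idle) → A[(¬crit ∧ idle) U EF (idle ∧ crit)])) = {m0, m3}, so the formula holds at m3.

Yes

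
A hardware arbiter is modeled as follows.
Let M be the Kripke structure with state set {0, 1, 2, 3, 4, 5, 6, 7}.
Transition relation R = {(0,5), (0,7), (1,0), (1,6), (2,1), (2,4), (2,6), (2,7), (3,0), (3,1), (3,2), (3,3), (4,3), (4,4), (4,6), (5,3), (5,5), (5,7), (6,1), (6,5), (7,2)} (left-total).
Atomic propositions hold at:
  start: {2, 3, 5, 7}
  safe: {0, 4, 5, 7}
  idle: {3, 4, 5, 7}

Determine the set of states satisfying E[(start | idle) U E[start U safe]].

Sat(start | idle) = {2, 3, 4, 5, 7}
E[start U safe]: least fixpoint, start Z0 = Sat(safe) = {0, 4, 5, 7}, add states in Sat(start) with some successor in Z. Z1 = {0, 2, 3, 4, 5, 7}; fixed.
Sat(E[start U safe]) = {0, 2, 3, 4, 5, 7}
E[(start | idle) U E[start U safe]]: least fixpoint, start Z0 = Sat(E[start U safe]) = {0, 2, 3, 4, 5, 7}, add states in Sat(start | idle) with some successor in Z. Already a fixed point.
Sat(E[(start | idle) U E[start U safe]]) = {0, 2, 3, 4, 5, 7}

{0, 2, 3, 4, 5, 7}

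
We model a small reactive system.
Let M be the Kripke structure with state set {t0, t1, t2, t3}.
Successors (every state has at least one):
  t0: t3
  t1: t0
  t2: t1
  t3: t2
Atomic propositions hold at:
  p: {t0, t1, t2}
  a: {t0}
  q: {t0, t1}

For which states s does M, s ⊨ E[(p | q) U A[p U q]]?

Sat(p | q) = {t0, t1, t2}
A[p U q]: least fixpoint, start Z0 = Sat(q) = {t0, t1}, add states in Sat(p) with every successor in Z. Z1 = {t0, t1, t2}; fixed.
Sat(A[p U q]) = {t0, t1, t2}
E[(p | q) U A[p U q]]: least fixpoint, start Z0 = Sat(A[p U q]) = {t0, t1, t2}, add states in Sat(p | q) with some successor in Z. Already a fixed point.
Sat(E[(p | q) U A[p U q]]) = {t0, t1, t2}

{t0, t1, t2}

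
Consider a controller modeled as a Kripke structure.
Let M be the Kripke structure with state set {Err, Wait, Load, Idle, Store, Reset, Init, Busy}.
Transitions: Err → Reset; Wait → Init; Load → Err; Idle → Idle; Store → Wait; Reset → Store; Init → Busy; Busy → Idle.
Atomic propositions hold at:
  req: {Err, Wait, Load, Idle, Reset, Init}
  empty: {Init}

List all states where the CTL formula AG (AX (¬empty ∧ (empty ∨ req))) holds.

Sat(¬empty) = {Err, Wait, Load, Idle, Store, Reset, Busy}
Sat(empty ∨ req) = {Err, Wait, Load, Idle, Reset, Init}
Sat(¬empty ∧ (empty ∨ req)) = {Err, Wait, Load, Idle, Reset}
Sat(AX (¬empty ∧ (empty ∨ req))) = {s : every successor in {Err, Wait, Load, Idle, Reset}} = {Err, Load, Idle, Store, Busy}
AG (AX (¬empty ∧ (empty ∨ req))): greatest fixpoint, start Z0 = {Err, Load, Idle, Store, Busy}, keep only states in Sat with every successor in Z. Z1 = {Load, Idle, Busy}; Z2 = {Idle, Busy}; fixed.
Sat(AG (AX (¬empty ∧ (empty ∨ req)))) = {Idle, Busy}

{Idle, Busy}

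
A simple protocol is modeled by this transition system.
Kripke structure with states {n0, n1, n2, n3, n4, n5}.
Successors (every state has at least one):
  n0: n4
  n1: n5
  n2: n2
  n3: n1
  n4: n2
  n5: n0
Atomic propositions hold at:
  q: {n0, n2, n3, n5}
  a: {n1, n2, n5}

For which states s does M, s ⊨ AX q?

{n1, n2, n4, n5}

Sat(AX q) = {s : every successor in {n0, n2, n3, n5}} = {n1, n2, n4, n5}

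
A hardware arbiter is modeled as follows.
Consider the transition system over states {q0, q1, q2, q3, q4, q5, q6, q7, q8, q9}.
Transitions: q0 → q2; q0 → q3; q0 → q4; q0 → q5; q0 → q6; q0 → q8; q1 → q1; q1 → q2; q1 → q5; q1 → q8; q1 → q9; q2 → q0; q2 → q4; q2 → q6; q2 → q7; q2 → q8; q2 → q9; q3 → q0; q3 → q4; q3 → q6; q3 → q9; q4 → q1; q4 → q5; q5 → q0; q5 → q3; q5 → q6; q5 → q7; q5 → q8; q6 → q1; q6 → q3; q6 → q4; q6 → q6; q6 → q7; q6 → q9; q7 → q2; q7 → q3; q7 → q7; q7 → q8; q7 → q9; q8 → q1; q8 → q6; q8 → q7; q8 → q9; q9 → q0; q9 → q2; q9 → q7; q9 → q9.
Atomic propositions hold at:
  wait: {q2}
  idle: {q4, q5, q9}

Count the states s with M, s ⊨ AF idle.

AF idle: least fixpoint, start Z0 = {q4, q5, q9}, add states with every successor in Z. Already a fixed point.
Sat(AF idle) = {q4, q5, q9}
|Sat(AF idle)| = |{q4, q5, q9}| = 3.

3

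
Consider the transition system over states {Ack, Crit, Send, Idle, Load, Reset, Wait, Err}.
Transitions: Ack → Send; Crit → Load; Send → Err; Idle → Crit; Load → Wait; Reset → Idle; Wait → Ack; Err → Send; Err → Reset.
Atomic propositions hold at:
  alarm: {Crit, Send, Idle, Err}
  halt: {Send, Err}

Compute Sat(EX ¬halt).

Sat(¬halt) = {Ack, Crit, Idle, Load, Reset, Wait}
Sat(EX ¬halt) = {s : some successor in {Ack, Crit, Idle, Load, Reset, Wait}} = {Crit, Idle, Load, Reset, Wait, Err}

{Crit, Idle, Load, Reset, Wait, Err}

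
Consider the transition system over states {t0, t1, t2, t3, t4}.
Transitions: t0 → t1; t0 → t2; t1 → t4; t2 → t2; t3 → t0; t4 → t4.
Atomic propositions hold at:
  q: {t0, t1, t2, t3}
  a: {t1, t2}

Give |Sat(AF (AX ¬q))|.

Sat(¬q) = {t4}
Sat(AX ¬q) = {s : every successor in {t4}} = {t1, t4}
AF (AX ¬q): least fixpoint, start Z0 = {t1, t4}, add states with every successor in Z. Already a fixed point.
Sat(AF (AX ¬q)) = {t1, t4}
|Sat(AF (AX ¬q))| = |{t1, t4}| = 2.

2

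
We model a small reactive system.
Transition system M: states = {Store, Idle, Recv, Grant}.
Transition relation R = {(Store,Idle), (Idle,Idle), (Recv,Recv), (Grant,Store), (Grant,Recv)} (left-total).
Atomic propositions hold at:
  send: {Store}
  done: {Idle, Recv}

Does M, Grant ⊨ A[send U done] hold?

A[send U done]: least fixpoint, start Z0 = Sat(done) = {Idle, Recv}, add states in Sat(send) with every successor in Z. Z1 = {Store, Idle, Recv}; fixed.
Sat(A[send U done]) = {Store, Idle, Recv}
Grant ∉ Sat(A[send U done]) = {Store, Idle, Recv}, so the formula does not hold at Grant.

No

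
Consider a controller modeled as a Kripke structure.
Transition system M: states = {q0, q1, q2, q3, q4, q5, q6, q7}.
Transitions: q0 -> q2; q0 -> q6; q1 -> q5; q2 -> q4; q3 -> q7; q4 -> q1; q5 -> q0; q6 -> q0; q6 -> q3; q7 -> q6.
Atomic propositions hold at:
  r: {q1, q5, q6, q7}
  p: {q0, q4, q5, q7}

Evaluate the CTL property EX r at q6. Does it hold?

No

Sat(EX r) = {s : some successor in {q1, q5, q6, q7}} = {q0, q1, q3, q4, q7}
q6 ∉ Sat(EX r) = {q0, q1, q3, q4, q7}, so the formula does not hold at q6.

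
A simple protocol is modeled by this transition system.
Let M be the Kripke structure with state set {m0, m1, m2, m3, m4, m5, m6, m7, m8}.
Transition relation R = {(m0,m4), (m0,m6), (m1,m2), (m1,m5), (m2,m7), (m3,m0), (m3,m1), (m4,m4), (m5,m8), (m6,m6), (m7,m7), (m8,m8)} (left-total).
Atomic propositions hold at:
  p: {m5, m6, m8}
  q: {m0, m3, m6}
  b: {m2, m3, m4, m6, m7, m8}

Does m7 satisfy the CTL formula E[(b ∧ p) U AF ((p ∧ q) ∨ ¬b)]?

No

Sat(b ∧ p) = {m6, m8}
Sat(p ∧ q) = {m6}
Sat(¬b) = {m0, m1, m5}
Sat((p ∧ q) ∨ ¬b) = {m0, m1, m5, m6}
AF ((p ∧ q) ∨ ¬b): least fixpoint, start Z0 = {m0, m1, m5, m6}, add states with every successor in Z. Z1 = {m0, m1, m3, m5, m6}; fixed.
Sat(AF ((p ∧ q) ∨ ¬b)) = {m0, m1, m3, m5, m6}
E[(b ∧ p) U AF ((p ∧ q) ∨ ¬b)]: least fixpoint, start Z0 = Sat(AF ((p ∧ q) ∨ ¬b)) = {m0, m1, m3, m5, m6}, add states in Sat(b ∧ p) with some successor in Z. Already a fixed point.
Sat(E[(b ∧ p) U AF ((p ∧ q) ∨ ¬b)]) = {m0, m1, m3, m5, m6}
m7 ∉ Sat(E[(b ∧ p) U AF ((p ∧ q) ∨ ¬b)]) = {m0, m1, m3, m5, m6}, so the formula does not hold at m7.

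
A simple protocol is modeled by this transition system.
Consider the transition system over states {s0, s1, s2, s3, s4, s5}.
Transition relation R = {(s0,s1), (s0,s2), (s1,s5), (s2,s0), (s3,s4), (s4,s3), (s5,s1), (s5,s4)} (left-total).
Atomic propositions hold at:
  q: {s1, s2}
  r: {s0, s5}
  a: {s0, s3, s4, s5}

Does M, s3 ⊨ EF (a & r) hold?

Sat(a & r) = {s0, s5}
EF (a & r): least fixpoint, start Z0 = {s0, s5}, add states with some successor in Z. Z1 = {s0, s1, s2, s5}; fixed.
Sat(EF (a & r)) = {s0, s1, s2, s5}
s3 ∉ Sat(EF (a & r)) = {s0, s1, s2, s5}, so the formula does not hold at s3.

No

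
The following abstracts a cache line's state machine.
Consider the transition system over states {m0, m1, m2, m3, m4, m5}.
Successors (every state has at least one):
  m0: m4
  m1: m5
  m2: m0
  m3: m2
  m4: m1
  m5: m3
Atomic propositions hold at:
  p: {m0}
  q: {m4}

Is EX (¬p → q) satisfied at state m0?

Yes

Sat(¬p) = {m1, m2, m3, m4, m5}
Sat(¬p → q) = {m0, m4}
Sat(EX (¬p → q)) = {s : some successor in {m0, m4}} = {m0, m2}
m0 ∈ Sat(EX (¬p → q)) = {m0, m2}, so the formula holds at m0.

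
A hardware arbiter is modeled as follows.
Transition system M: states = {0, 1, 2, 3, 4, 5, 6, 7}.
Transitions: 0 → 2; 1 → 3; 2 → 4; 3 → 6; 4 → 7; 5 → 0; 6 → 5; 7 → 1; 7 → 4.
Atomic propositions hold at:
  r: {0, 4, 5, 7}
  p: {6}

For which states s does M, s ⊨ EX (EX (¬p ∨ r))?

{0, 2, 3, 4, 5, 6, 7}

Sat(¬p) = {0, 1, 2, 3, 4, 5, 7}
Sat(¬p ∨ r) = {0, 1, 2, 3, 4, 5, 7}
Sat(EX (¬p ∨ r)) = {s : some successor in {0, 1, 2, 3, 4, 5, 7}} = {0, 1, 2, 4, 5, 6, 7}
Sat(EX (EX (¬p ∨ r))) = {s : some successor in {0, 1, 2, 4, 5, 6, 7}} = {0, 2, 3, 4, 5, 6, 7}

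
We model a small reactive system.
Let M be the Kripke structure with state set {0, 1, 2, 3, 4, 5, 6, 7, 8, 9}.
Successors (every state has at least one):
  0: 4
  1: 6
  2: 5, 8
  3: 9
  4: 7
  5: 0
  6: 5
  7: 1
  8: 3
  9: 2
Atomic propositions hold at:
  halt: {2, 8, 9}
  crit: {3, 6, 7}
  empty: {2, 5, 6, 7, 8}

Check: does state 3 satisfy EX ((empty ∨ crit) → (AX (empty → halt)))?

Sat(empty ∨ crit) = {2, 3, 5, 6, 7, 8}
Sat(empty → halt) = {0, 1, 2, 3, 4, 8, 9}
Sat(AX (empty → halt)) = {s : every successor in {0, 1, 2, 3, 4, 8, 9}} = {0, 3, 5, 7, 8, 9}
Sat((empty ∨ crit) → (AX (empty → halt))) = {0, 1, 3, 4, 5, 7, 8, 9}
Sat(EX ((empty ∨ crit) → (AX (empty → halt)))) = {s : some successor in {0, 1, 3, 4, 5, 7, 8, 9}} = {0, 2, 3, 4, 5, 6, 7, 8}
3 ∈ Sat(EX ((empty ∨ crit) → (AX (empty → halt)))) = {0, 2, 3, 4, 5, 6, 7, 8}, so the formula holds at 3.

Yes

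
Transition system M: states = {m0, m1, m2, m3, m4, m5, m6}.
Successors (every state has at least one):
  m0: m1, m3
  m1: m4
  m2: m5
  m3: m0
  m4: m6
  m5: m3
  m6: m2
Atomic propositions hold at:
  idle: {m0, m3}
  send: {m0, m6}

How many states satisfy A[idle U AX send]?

Sat(AX send) = {s : every successor in {m0, m6}} = {m3, m4}
A[idle U AX send]: least fixpoint, start Z0 = Sat(AX send) = {m3, m4}, add states in Sat(idle) with every successor in Z. Already a fixed point.
Sat(A[idle U AX send]) = {m3, m4}
|Sat(A[idle U AX send])| = |{m3, m4}| = 2.

2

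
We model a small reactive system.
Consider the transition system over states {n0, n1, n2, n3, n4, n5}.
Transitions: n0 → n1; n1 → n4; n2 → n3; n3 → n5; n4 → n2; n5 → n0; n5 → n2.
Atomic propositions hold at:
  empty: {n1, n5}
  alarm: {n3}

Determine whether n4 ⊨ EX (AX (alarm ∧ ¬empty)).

Sat(¬empty) = {n0, n2, n3, n4}
Sat(alarm ∧ ¬empty) = {n3}
Sat(AX (alarm ∧ ¬empty)) = {s : every successor in {n3}} = {n2}
Sat(EX (AX (alarm ∧ ¬empty))) = {s : some successor in {n2}} = {n4, n5}
n4 ∈ Sat(EX (AX (alarm ∧ ¬empty))) = {n4, n5}, so the formula holds at n4.

Yes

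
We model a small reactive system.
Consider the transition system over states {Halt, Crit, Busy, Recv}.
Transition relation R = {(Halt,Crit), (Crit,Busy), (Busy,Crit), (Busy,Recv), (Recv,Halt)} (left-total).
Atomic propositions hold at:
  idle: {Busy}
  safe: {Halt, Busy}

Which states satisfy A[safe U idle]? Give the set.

A[safe U idle]: least fixpoint, start Z0 = Sat(idle) = {Busy}, add states in Sat(safe) with every successor in Z. Already a fixed point.
Sat(A[safe U idle]) = {Busy}

{Busy}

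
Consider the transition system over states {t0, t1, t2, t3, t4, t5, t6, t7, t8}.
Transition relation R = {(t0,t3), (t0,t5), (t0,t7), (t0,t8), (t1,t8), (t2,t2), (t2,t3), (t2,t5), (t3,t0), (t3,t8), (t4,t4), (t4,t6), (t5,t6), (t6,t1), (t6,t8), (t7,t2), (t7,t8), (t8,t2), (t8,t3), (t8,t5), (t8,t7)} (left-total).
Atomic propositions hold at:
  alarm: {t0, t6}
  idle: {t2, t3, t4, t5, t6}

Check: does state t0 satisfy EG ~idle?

Yes

Sat(~idle) = {t0, t1, t7, t8}
EG ~idle: greatest fixpoint, start Z0 = {t0, t1, t7, t8}, keep only states in Sat with some successor in Z. Already a fixed point.
Sat(EG ~idle) = {t0, t1, t7, t8}
t0 ∈ Sat(EG ~idle) = {t0, t1, t7, t8}, so the formula holds at t0.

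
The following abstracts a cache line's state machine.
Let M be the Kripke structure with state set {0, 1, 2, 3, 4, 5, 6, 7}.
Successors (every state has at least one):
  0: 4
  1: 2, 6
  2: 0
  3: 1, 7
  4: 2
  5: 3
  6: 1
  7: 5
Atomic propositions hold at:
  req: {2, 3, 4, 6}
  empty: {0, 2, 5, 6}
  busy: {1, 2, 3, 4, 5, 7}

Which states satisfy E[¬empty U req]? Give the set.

Sat(¬empty) = {1, 3, 4, 7}
E[¬empty U req]: least fixpoint, start Z0 = Sat(req) = {2, 3, 4, 6}, add states in Sat(¬empty) with some successor in Z. Z1 = {1, 2, 3, 4, 6}; fixed.
Sat(E[¬empty U req]) = {1, 2, 3, 4, 6}

{1, 2, 3, 4, 6}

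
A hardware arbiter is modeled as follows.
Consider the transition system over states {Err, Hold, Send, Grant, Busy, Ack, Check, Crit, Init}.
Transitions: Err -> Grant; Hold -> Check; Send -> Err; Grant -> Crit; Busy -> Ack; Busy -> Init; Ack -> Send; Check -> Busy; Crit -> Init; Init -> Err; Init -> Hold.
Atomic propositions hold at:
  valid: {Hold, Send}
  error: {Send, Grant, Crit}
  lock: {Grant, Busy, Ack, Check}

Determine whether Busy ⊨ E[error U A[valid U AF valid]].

AF valid: least fixpoint, start Z0 = {Hold, Send}, add states with every successor in Z. Z1 = {Hold, Send, Ack}; fixed.
Sat(AF valid) = {Hold, Send, Ack}
A[valid U AF valid]: least fixpoint, start Z0 = Sat(AF valid) = {Hold, Send, Ack}, add states in Sat(valid) with every successor in Z. Already a fixed point.
Sat(A[valid U AF valid]) = {Hold, Send, Ack}
E[error U A[valid U AF valid]]: least fixpoint, start Z0 = Sat(A[valid U AF valid]) = {Hold, Send, Ack}, add states in Sat(error) with some successor in Z. Already a fixed point.
Sat(E[error U A[valid U AF valid]]) = {Hold, Send, Ack}
Busy ∉ Sat(E[error U A[valid U AF valid]]) = {Hold, Send, Ack}, so the formula does not hold at Busy.

No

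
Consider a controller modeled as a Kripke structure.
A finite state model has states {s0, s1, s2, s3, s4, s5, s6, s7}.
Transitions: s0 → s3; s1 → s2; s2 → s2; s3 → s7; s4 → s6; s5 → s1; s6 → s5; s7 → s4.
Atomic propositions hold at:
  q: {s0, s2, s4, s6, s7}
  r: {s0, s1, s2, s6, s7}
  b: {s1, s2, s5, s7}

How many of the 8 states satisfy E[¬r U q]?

Sat(¬r) = {s3, s4, s5}
E[¬r U q]: least fixpoint, start Z0 = Sat(q) = {s0, s2, s4, s6, s7}, add states in Sat(¬r) with some successor in Z. Z1 = {s0, s2, s3, s4, s6, s7}; fixed.
Sat(E[¬r U q]) = {s0, s2, s3, s4, s6, s7}
|Sat(E[¬r U q])| = |{s0, s2, s3, s4, s6, s7}| = 6.

6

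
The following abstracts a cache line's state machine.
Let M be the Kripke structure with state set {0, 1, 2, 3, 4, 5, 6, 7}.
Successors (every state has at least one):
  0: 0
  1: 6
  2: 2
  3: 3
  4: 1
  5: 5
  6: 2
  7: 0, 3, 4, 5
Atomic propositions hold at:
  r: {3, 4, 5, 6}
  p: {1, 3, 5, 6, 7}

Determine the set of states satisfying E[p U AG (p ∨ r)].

{3, 5, 7}

Sat(p ∨ r) = {1, 3, 4, 5, 6, 7}
AG (p ∨ r): greatest fixpoint, start Z0 = {1, 3, 4, 5, 6, 7}, keep only states in Sat with every successor in Z. Z1 = {1, 3, 4, 5}; Z2 = {3, 4, 5}; Z3 = {3, 5}; fixed.
Sat(AG (p ∨ r)) = {3, 5}
E[p U AG (p ∨ r)]: least fixpoint, start Z0 = Sat(AG (p ∨ r)) = {3, 5}, add states in Sat(p) with some successor in Z. Z1 = {3, 5, 7}; fixed.
Sat(E[p U AG (p ∨ r)]) = {3, 5, 7}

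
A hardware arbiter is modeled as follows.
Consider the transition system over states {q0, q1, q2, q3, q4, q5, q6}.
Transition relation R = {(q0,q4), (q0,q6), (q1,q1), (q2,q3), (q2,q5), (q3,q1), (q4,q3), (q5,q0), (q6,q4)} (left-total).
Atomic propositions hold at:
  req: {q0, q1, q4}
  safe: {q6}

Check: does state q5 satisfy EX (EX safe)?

Yes

Sat(EX safe) = {s : some successor in {q6}} = {q0}
Sat(EX (EX safe)) = {s : some successor in {q0}} = {q5}
q5 ∈ Sat(EX (EX safe)) = {q5}, so the formula holds at q5.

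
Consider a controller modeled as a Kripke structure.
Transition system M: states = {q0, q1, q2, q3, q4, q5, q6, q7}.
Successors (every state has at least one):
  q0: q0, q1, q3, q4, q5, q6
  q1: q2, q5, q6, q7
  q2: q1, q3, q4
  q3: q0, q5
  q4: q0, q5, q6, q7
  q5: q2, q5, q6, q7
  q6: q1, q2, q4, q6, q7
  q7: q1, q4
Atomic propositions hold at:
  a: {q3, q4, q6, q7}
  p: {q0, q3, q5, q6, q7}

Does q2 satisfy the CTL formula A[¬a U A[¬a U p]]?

No

Sat(¬a) = {q0, q1, q2, q5}
A[¬a U p]: least fixpoint, start Z0 = Sat(p) = {q0, q3, q5, q6, q7}, add states in Sat(¬a) with every successor in Z. Already a fixed point.
Sat(A[¬a U p]) = {q0, q3, q5, q6, q7}
A[¬a U A[¬a U p]]: least fixpoint, start Z0 = Sat(A[¬a U p]) = {q0, q3, q5, q6, q7}, add states in Sat(¬a) with every successor in Z. Already a fixed point.
Sat(A[¬a U A[¬a U p]]) = {q0, q3, q5, q6, q7}
q2 ∉ Sat(A[¬a U A[¬a U p]]) = {q0, q3, q5, q6, q7}, so the formula does not hold at q2.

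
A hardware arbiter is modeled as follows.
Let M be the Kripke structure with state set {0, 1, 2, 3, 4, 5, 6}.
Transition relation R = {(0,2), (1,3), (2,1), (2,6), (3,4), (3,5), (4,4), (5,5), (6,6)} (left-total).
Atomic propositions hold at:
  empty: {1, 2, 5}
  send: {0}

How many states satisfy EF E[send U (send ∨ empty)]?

Sat(send ∨ empty) = {0, 1, 2, 5}
E[send U (send ∨ empty)]: least fixpoint, start Z0 = Sat((send ∨ empty)) = {0, 1, 2, 5}, add states in Sat(send) with some successor in Z. Already a fixed point.
Sat(E[send U (send ∨ empty)]) = {0, 1, 2, 5}
EF E[send U (send ∨ empty)]: least fixpoint, start Z0 = {0, 1, 2, 5}, add states with some successor in Z. Z1 = {0, 1, 2, 3, 5}; fixed.
Sat(EF E[send U (send ∨ empty)]) = {0, 1, 2, 3, 5}
|Sat(EF E[send U (send ∨ empty)])| = |{0, 1, 2, 3, 5}| = 5.

5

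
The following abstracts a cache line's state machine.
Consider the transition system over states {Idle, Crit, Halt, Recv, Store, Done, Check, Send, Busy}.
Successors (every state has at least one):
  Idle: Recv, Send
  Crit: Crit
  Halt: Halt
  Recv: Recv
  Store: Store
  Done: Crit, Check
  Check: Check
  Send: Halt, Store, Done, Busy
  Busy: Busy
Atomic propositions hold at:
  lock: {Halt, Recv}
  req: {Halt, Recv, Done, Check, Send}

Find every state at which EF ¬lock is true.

{Idle, Crit, Store, Done, Check, Send, Busy}

Sat(¬lock) = {Idle, Crit, Store, Done, Check, Send, Busy}
EF ¬lock: least fixpoint, start Z0 = {Idle, Crit, Store, Done, Check, Send, Busy}, add states with some successor in Z. Already a fixed point.
Sat(EF ¬lock) = {Idle, Crit, Store, Done, Check, Send, Busy}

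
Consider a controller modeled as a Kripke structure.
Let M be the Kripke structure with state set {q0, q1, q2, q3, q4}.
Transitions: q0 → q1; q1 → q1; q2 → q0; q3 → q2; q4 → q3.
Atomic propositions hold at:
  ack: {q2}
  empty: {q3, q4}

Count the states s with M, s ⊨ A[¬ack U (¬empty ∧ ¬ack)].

2

Sat(¬ack) = {q0, q1, q3, q4}
Sat(¬empty) = {q0, q1, q2}
Sat(¬empty ∧ ¬ack) = {q0, q1}
A[¬ack U (¬empty ∧ ¬ack)]: least fixpoint, start Z0 = Sat((¬empty ∧ ¬ack)) = {q0, q1}, add states in Sat(¬ack) with every successor in Z. Already a fixed point.
Sat(A[¬ack U (¬empty ∧ ¬ack)]) = {q0, q1}
|Sat(A[¬ack U (¬empty ∧ ¬ack)])| = |{q0, q1}| = 2.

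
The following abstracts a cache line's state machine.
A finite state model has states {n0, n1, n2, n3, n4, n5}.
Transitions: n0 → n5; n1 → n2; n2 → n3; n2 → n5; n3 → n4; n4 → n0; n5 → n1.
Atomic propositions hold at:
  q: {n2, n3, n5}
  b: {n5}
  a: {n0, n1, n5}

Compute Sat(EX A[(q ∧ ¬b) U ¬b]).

Sat(¬b) = {n0, n1, n2, n3, n4}
Sat(q ∧ ¬b) = {n2, n3}
A[(q ∧ ¬b) U ¬b]: least fixpoint, start Z0 = Sat(¬b) = {n0, n1, n2, n3, n4}, add states in Sat(q ∧ ¬b) with every successor in Z. Already a fixed point.
Sat(A[(q ∧ ¬b) U ¬b]) = {n0, n1, n2, n3, n4}
Sat(EX A[(q ∧ ¬b) U ¬b]) = {s : some successor in {n0, n1, n2, n3, n4}} = {n1, n2, n3, n4, n5}

{n1, n2, n3, n4, n5}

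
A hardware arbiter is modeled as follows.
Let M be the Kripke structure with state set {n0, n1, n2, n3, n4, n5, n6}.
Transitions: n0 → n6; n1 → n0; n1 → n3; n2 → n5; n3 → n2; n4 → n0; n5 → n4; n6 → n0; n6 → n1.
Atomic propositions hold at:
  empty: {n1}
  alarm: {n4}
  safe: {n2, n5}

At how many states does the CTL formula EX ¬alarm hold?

6

Sat(¬alarm) = {n0, n1, n2, n3, n5, n6}
Sat(EX ¬alarm) = {s : some successor in {n0, n1, n2, n3, n5, n6}} = {n0, n1, n2, n3, n4, n6}
|Sat(EX ¬alarm)| = |{n0, n1, n2, n3, n4, n6}| = 6.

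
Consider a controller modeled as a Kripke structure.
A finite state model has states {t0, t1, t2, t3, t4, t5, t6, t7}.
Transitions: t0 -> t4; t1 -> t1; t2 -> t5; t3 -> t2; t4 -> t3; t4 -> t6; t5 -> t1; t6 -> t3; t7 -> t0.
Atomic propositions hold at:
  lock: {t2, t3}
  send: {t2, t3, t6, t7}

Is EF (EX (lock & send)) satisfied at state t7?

Yes

Sat(lock & send) = {t2, t3}
Sat(EX (lock & send)) = {s : some successor in {t2, t3}} = {t3, t4, t6}
EF (EX (lock & send)): least fixpoint, start Z0 = {t3, t4, t6}, add states with some successor in Z. Z1 = {t0, t3, t4, t6}; Z2 = {t0, t3, t4, t6, t7}; fixed.
Sat(EF (EX (lock & send))) = {t0, t3, t4, t6, t7}
t7 ∈ Sat(EF (EX (lock & send))) = {t0, t3, t4, t6, t7}, so the formula holds at t7.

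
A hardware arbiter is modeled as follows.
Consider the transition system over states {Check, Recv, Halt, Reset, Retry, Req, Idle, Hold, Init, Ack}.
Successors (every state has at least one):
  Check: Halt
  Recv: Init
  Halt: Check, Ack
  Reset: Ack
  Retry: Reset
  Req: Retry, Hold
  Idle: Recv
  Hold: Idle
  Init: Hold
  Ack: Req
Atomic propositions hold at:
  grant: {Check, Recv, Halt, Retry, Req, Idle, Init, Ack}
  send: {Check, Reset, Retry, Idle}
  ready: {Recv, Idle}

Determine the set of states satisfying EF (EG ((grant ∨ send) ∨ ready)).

Sat(grant ∨ send) = {Check, Recv, Halt, Reset, Retry, Req, Idle, Init, Ack}
Sat((grant ∨ send) ∨ ready) = {Check, Recv, Halt, Reset, Retry, Req, Idle, Init, Ack}
EG ((grant ∨ send) ∨ ready): greatest fixpoint, start Z0 = {Check, Recv, Halt, Reset, Retry, Req, Idle, Init, Ack}, keep only states in Sat with some successor in Z. Z1 = {Check, Recv, Halt, Reset, Retry, Req, Idle, Ack}; Z2 = {Check, Halt, Reset, Retry, Req, Idle, Ack}; Z3 = {Check, Halt, Reset, Retry, Req, Ack}; fixed.
Sat(EG ((grant ∨ send) ∨ ready)) = {Check, Halt, Reset, Retry, Req, Ack}
EF (EG ((grant ∨ send) ∨ ready)): least fixpoint, start Z0 = {Check, Halt, Reset, Retry, Req, Ack}, add states with some successor in Z. Already a fixed point.
Sat(EF (EG ((grant ∨ send) ∨ ready))) = {Check, Halt, Reset, Retry, Req, Ack}

{Check, Halt, Reset, Retry, Req, Ack}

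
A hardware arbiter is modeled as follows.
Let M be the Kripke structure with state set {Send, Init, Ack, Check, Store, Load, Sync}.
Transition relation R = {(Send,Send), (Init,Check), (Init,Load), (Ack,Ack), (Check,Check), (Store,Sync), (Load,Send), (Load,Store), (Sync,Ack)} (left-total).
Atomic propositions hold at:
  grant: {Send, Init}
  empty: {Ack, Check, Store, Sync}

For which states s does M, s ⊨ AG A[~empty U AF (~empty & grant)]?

Sat(~empty) = {Send, Init, Load}
Sat(~empty & grant) = {Send, Init}
AF (~empty & grant): least fixpoint, start Z0 = {Send, Init}, add states with every successor in Z. Already a fixed point.
Sat(AF (~empty & grant)) = {Send, Init}
A[~empty U AF (~empty & grant)]: least fixpoint, start Z0 = Sat(AF (~empty & grant)) = {Send, Init}, add states in Sat(~empty) with every successor in Z. Already a fixed point.
Sat(A[~empty U AF (~empty & grant)]) = {Send, Init}
AG A[~empty U AF (~empty & grant)]: greatest fixpoint, start Z0 = {Send, Init}, keep only states in Sat with every successor in Z. Z1 = {Send}; fixed.
Sat(AG A[~empty U AF (~empty & grant)]) = {Send}

{Send}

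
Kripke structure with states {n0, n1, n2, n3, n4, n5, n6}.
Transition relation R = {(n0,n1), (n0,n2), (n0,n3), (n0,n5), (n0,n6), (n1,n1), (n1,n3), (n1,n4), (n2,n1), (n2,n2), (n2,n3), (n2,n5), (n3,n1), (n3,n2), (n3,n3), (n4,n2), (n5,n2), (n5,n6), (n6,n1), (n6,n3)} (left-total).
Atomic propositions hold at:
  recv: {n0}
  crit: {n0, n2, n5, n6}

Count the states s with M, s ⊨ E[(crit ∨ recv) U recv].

Sat(crit ∨ recv) = {n0, n2, n5, n6}
E[(crit ∨ recv) U recv]: least fixpoint, start Z0 = Sat(recv) = {n0}, add states in Sat(crit ∨ recv) with some successor in Z. Already a fixed point.
Sat(E[(crit ∨ recv) U recv]) = {n0}
|Sat(E[(crit ∨ recv) U recv])| = |{n0}| = 1.

1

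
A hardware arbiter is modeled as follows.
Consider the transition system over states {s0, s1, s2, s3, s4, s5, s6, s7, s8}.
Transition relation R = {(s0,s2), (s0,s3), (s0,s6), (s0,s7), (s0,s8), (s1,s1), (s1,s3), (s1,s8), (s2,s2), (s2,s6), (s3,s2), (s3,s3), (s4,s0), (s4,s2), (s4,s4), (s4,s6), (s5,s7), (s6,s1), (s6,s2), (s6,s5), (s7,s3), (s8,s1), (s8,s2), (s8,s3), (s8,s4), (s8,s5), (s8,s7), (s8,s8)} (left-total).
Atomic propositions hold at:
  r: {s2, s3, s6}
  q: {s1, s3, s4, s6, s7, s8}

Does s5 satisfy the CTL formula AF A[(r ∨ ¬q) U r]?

Yes

Sat(¬q) = {s0, s2, s5}
Sat(r ∨ ¬q) = {s0, s2, s3, s5, s6}
A[(r ∨ ¬q) U r]: least fixpoint, start Z0 = Sat(r) = {s2, s3, s6}, add states in Sat(r ∨ ¬q) with every successor in Z. Already a fixed point.
Sat(A[(r ∨ ¬q) U r]) = {s2, s3, s6}
AF A[(r ∨ ¬q) U r]: least fixpoint, start Z0 = {s2, s3, s6}, add states with every successor in Z. Z1 = {s2, s3, s6, s7}; Z2 = {s2, s3, s5, s6, s7}; fixed.
Sat(AF A[(r ∨ ¬q) U r]) = {s2, s3, s5, s6, s7}
s5 ∈ Sat(AF A[(r ∨ ¬q) U r]) = {s2, s3, s5, s6, s7}, so the formula holds at s5.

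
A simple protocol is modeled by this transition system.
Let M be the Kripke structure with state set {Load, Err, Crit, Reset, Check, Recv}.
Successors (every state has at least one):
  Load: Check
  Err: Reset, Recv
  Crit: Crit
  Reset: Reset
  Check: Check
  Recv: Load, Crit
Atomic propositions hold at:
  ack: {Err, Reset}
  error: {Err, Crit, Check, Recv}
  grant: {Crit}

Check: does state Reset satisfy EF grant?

No

EF grant: least fixpoint, start Z0 = {Crit}, add states with some successor in Z. Z1 = {Crit, Recv}; Z2 = {Err, Crit, Recv}; fixed.
Sat(EF grant) = {Err, Crit, Recv}
Reset ∉ Sat(EF grant) = {Err, Crit, Recv}, so the formula does not hold at Reset.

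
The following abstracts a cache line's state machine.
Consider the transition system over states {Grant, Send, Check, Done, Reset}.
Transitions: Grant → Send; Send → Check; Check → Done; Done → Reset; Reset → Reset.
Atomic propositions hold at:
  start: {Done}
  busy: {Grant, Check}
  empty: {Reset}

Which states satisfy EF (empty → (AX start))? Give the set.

{Grant, Send, Check, Done}

Sat(AX start) = {s : every successor in {Done}} = {Check}
Sat(empty → (AX start)) = {Grant, Send, Check, Done}
EF (empty → (AX start)): least fixpoint, start Z0 = {Grant, Send, Check, Done}, add states with some successor in Z. Already a fixed point.
Sat(EF (empty → (AX start))) = {Grant, Send, Check, Done}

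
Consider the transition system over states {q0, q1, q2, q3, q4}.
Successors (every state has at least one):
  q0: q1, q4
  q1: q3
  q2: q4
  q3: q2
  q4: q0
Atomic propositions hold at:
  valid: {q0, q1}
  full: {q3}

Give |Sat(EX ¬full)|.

Sat(¬full) = {q0, q1, q2, q4}
Sat(EX ¬full) = {s : some successor in {q0, q1, q2, q4}} = {q0, q2, q3, q4}
|Sat(EX ¬full)| = |{q0, q2, q3, q4}| = 4.

4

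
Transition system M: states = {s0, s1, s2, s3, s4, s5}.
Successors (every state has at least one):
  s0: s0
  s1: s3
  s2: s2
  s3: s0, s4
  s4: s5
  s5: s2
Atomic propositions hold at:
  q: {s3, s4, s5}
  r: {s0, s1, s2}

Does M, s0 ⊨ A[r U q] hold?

A[r U q]: least fixpoint, start Z0 = Sat(q) = {s3, s4, s5}, add states in Sat(r) with every successor in Z. Z1 = {s1, s3, s4, s5}; fixed.
Sat(A[r U q]) = {s1, s3, s4, s5}
s0 ∉ Sat(A[r U q]) = {s1, s3, s4, s5}, so the formula does not hold at s0.

No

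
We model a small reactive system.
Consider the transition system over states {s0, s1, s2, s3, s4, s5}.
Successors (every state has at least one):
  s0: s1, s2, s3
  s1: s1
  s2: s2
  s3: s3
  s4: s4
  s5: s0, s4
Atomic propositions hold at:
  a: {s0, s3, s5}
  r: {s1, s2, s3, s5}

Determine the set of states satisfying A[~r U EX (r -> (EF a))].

Sat(~r) = {s0, s4}
EF a: least fixpoint, start Z0 = {s0, s3, s5}, add states with some successor in Z. Already a fixed point.
Sat(EF a) = {s0, s3, s5}
Sat(r -> (EF a)) = {s0, s3, s4, s5}
Sat(EX (r -> (EF a))) = {s : some successor in {s0, s3, s4, s5}} = {s0, s3, s4, s5}
A[~r U EX (r -> (EF a))]: least fixpoint, start Z0 = Sat(EX (r -> (EF a))) = {s0, s3, s4, s5}, add states in Sat(~r) with every successor in Z. Already a fixed point.
Sat(A[~r U EX (r -> (EF a))]) = {s0, s3, s4, s5}

{s0, s3, s4, s5}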